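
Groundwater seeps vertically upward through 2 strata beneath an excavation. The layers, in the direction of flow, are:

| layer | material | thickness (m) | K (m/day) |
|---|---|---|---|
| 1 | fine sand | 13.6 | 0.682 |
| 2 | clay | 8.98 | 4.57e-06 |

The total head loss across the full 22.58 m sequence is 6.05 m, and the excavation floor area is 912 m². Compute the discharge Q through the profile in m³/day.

Flow is perpendicular to layering, so the layers act in series and the equivalent K is the thickness-weighted harmonic mean.
Total thickness L = 13.6 + 8.98 = 22.58 m.
Σ(b_i/K_i) = 13.6/0.682 + 8.98/4.57e-06 = 1.965e+06 d.
K_eq = L / Σ(b_i/K_i) = 22.58 / 1.965e+06 = 1.149e-05 m/day.
Q = K_eq · A · (Δh/L) = 1.149e-05 × 912 × (6.05/22.58) = 0.002808 m³/day.

0.00281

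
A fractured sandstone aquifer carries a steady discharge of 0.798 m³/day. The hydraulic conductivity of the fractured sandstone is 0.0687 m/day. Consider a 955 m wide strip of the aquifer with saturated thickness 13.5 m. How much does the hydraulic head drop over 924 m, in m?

Cross-sectional area A = 955 × 13.5 = 12892 m².
From Q = K·A·i, i = Q / (K·A) = 0.798 / (0.06870 × 12892) = 0.0009010.
Head loss Δh = i · L = 0.0009010 × 924 = 0.8325 m.

0.832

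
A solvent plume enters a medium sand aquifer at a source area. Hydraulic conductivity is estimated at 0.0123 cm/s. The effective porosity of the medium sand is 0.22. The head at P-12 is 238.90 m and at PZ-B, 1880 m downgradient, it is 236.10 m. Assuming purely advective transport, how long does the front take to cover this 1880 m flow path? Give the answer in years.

71.5

Convert K: 0.0123 cm/s × 864 = 10.63 m/day.
Hydraulic gradient i = (238.90 − 236.10) / 1880 = 2.8 / 1880 = 0.001489.
Darcy flux q = K · i = 10.63 × 0.001489 = 0.01583 m/day.
Seepage velocity v = q / n_e = 0.01583 / 0.22 = 0.07194 m/day.
Travel time t = L / v = 1880 / 0.07194 = 26131 days = 71.54 years.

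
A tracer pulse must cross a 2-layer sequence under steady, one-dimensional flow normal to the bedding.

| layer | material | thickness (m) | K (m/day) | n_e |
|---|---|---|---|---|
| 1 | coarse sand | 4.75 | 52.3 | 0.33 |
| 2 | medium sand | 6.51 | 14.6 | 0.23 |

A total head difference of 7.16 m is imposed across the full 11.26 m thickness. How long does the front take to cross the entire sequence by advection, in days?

0.230

With flow normal to the layers, continuity requires the same specific discharge q through every layer.
Σ(b_i/K_i) = 4.75/52.3 + 6.51/14.6 = 0.5367 d.
q = Δh / Σ(b_i/K_i) = 7.16 / 0.5367 = 13.34 m/day.
In each layer the seepage velocity is v_i = q/n_i, so the layer transit time is t_i = b_i·n_i / q:
  layer 1 (coarse sand): t_1 = 4.75 × 0.33 / 13.34 = 0.1175 d
  layer 2 (medium sand): t_2 = 6.51 × 0.23 / 13.34 = 0.1122 d
Total t = Σ t_i = 0.2297 days.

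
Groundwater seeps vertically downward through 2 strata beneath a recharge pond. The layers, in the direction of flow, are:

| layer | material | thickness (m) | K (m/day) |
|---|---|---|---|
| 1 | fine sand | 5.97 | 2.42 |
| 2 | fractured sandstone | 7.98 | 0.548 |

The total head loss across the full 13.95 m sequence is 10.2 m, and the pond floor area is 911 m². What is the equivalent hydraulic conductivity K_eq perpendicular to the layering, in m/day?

Flow is perpendicular to layering, so the layers act in series and the equivalent K is the thickness-weighted harmonic mean.
Total thickness L = 5.97 + 7.98 = 13.95 m.
Σ(b_i/K_i) = 5.97/2.42 + 7.98/0.548 = 17.03 d.
K_eq = L / Σ(b_i/K_i) = 13.95 / 17.03 = 0.8192 m/day.

0.819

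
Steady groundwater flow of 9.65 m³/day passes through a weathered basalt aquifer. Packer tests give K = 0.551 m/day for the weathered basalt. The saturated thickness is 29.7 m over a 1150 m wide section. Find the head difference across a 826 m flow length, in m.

0.424

Cross-sectional area A = 1150 × 29.7 = 34155 m².
From Q = K·A·i, i = Q / (K·A) = 9.65 / (0.5510 × 34155) = 0.0005128.
Head loss Δh = i · L = 0.0005128 × 826 = 0.4235 m.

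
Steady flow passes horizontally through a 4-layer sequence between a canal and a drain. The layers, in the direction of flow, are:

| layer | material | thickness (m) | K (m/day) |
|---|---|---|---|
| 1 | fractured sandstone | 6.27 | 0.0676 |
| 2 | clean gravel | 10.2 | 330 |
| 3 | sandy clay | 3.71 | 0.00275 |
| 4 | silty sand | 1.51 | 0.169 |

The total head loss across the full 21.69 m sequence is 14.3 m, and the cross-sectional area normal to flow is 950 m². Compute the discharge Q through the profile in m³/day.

Flow is perpendicular to layering, so the layers act in series and the equivalent K is the thickness-weighted harmonic mean.
Total thickness L = 6.27 + 10.2 + 3.71 + 1.51 = 21.69 m.
Σ(b_i/K_i) = 6.27/0.0676 + 10.2/330 + 3.71/0.00275 + 1.51/0.169 = 1451 d.
K_eq = L / Σ(b_i/K_i) = 21.69 / 1451 = 0.01495 m/day.
Q = K_eq · A · (Δh/L) = 0.01495 × 950 × (14.3/21.69) = 9.364 m³/day.

9.36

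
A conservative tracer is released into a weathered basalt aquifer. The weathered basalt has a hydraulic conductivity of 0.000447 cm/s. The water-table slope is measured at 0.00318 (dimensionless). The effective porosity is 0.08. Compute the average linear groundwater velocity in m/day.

0.0154

Convert K: 0.000447 cm/s × 864 = 0.3862 m/day.
Hydraulic gradient i = 0.00318.
Darcy flux q = K · i = 0.3862 × 0.003180 = 0.001228 m/day.
Seepage velocity v = q / n_e = 0.001228 / 0.08 = 0.01535 m/day.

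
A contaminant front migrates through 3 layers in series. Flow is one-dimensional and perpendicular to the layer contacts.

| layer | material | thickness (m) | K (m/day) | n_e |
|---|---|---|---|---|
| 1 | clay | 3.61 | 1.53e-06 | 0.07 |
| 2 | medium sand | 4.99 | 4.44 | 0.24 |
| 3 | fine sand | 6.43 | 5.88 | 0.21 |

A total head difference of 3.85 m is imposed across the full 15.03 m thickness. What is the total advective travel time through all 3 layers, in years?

With flow normal to the layers, continuity requires the same specific discharge q through every layer.
Σ(b_i/K_i) = 3.61/1.53e-06 + 4.99/4.44 + 6.43/5.88 = 2.359e+06 d.
q = Δh / Σ(b_i/K_i) = 3.85 / 2.359e+06 = 1.632e-06 m/day.
In each layer the seepage velocity is v_i = q/n_i, so the layer transit time is t_i = b_i·n_i / q:
  layer 1 (clay): t_1 = 3.61 × 0.07 / 1.632e-06 = 1.549e+05 d
  layer 2 (medium sand): t_2 = 4.99 × 0.24 / 1.632e-06 = 7.340e+05 d
  layer 3 (fine sand): t_3 = 6.43 × 0.21 / 1.632e-06 = 8.275e+05 d
Total t = Σ t_i = 1.716e+06 days = 4699 years.

4700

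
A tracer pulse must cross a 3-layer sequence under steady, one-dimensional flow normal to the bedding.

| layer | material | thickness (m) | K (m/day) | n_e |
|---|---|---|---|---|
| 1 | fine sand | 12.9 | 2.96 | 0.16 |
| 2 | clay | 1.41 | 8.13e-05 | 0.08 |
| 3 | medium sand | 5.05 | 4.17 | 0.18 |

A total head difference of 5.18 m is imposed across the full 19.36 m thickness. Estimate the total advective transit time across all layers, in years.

28.3

With flow normal to the layers, continuity requires the same specific discharge q through every layer.
Σ(b_i/K_i) = 12.9/2.96 + 1.41/8.13e-05 + 5.05/4.17 = 17349 d.
q = Δh / Σ(b_i/K_i) = 5.18 / 17349 = 0.0002986 m/day.
In each layer the seepage velocity is v_i = q/n_i, so the layer transit time is t_i = b_i·n_i / q:
  layer 1 (fine sand): t_1 = 12.9 × 0.16 / 0.0002986 = 6913 d
  layer 2 (clay): t_2 = 1.41 × 0.08 / 0.0002986 = 377.8 d
  layer 3 (medium sand): t_3 = 5.05 × 0.18 / 0.0002986 = 3044 d
Total t = Σ t_i = 10335 days = 28.30 years.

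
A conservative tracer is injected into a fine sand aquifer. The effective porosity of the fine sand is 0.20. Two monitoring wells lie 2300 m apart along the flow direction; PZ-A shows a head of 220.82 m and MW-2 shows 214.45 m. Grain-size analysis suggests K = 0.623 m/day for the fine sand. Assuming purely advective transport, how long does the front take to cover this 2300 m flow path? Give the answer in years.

Hydraulic gradient i = (220.82 − 214.45) / 2300 = 6.37 / 2300 = 0.002770.
Darcy flux q = K · i = 0.6230 × 0.002770 = 0.001725 m/day.
Seepage velocity v = q / n_e = 0.001725 / 0.20 = 0.008627 m/day.
Travel time t = L / v = 2300 / 0.008627 = 2.666e+05 days = 729.9 years.

730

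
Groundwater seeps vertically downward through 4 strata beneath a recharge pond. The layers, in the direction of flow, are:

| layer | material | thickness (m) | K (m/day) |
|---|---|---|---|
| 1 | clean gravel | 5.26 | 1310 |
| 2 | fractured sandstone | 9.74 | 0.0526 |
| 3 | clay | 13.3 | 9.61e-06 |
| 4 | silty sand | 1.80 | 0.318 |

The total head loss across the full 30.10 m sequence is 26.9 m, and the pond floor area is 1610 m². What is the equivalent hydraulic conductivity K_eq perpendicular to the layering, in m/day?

Flow is perpendicular to layering, so the layers act in series and the equivalent K is the thickness-weighted harmonic mean.
Total thickness L = 5.26 + 9.74 + 13.3 + 1.80 = 30.10 m.
Σ(b_i/K_i) = 5.26/1310 + 9.74/0.0526 + 13.3/9.61e-06 + 1.80/0.318 = 1.384e+06 d.
K_eq = L / Σ(b_i/K_i) = 30.10 / 1.384e+06 = 2.175e-05 m/day.

2.17e-05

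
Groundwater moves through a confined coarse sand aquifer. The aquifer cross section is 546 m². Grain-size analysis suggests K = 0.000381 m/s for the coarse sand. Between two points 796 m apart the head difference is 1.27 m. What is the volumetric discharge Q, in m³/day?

Convert K: 0.000381 m/s × 86400 = 32.92 m/day.
Hydraulic gradient i = Δh / L = 1.27 / 796 = 0.001595.
Darcy's law: Q = K · A · i = 32.92 × 546.0 × 0.001595 = 28.68 m³/day.

28.7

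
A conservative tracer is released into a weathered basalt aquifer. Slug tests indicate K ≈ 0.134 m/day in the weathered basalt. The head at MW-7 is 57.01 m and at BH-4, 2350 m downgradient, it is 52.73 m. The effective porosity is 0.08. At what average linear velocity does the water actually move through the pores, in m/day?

Hydraulic gradient i = (57.01 − 52.73) / 2350 = 4.28 / 2350 = 0.001821.
Darcy flux q = K · i = 0.1340 × 0.001821 = 0.0002441 m/day.
Seepage velocity v = q / n_e = 0.0002441 / 0.08 = 0.003051 m/day.

0.00305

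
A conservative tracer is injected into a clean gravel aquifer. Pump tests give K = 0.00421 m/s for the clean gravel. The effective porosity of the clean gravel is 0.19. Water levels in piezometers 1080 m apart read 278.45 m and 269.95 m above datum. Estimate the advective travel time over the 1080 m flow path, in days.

Convert K: 0.00421 m/s × 86400 = 363.7 m/day.
Hydraulic gradient i = (278.45 − 269.95) / 1080 = 8.5 / 1080 = 0.007870.
Darcy flux q = K · i = 363.7 × 0.007870 = 2.863 m/day.
Seepage velocity v = q / n_e = 2.863 / 0.19 = 15.07 m/day.
Travel time t = L / v = 1080 / 15.07 = 71.68 days.

71.7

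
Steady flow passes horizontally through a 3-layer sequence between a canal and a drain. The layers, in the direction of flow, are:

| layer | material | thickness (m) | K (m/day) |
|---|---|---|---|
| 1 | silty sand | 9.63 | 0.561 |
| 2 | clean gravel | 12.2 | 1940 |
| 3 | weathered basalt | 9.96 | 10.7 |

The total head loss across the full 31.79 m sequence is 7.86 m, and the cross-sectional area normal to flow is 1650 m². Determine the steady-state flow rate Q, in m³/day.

716

Flow is perpendicular to layering, so the layers act in series and the equivalent K is the thickness-weighted harmonic mean.
Total thickness L = 9.63 + 12.2 + 9.96 = 31.79 m.
Σ(b_i/K_i) = 9.63/0.561 + 12.2/1940 + 9.96/10.7 = 18.10 d.
K_eq = L / Σ(b_i/K_i) = 31.79 / 18.10 = 1.756 m/day.
Q = K_eq · A · (Δh/L) = 1.756 × 1650 × (7.86/31.79) = 716.4 m³/day.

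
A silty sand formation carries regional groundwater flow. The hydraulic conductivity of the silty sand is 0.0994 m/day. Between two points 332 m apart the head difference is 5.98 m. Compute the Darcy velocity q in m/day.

0.00179

Hydraulic gradient i = Δh / L = 5.98 / 332 = 0.01801.
Specific discharge q = K · i = 0.09940 × 0.01801 = 0.001790 m/day.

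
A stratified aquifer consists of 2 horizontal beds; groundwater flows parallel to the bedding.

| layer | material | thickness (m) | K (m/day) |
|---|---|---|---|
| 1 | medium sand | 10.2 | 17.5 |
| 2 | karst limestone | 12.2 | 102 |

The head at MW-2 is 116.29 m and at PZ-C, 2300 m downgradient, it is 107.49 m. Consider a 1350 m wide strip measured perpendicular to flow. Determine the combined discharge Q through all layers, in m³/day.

7350

Flow is parallel to layering, so each bed carries its own Darcy discharge and the transmissivities add.
Σ(K_i·b_i) = 17.5×10.2 + 102×12.2 = 1423 m²/day.
Hydraulic gradient i = (116.29 − 107.49) / 2300 = 8.8 / 2300 = 0.003826.
Q = Σ(K_i·b_i) · W · i = 1423 × 1350 × 0.003826 = 7350 m³/day.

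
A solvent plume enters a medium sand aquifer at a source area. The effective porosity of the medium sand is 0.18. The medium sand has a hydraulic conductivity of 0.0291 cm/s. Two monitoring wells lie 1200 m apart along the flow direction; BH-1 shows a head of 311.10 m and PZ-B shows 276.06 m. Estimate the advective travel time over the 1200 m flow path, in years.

0.806

Convert K: 0.0291 cm/s × 864 = 25.14 m/day.
Hydraulic gradient i = (311.10 − 276.06) / 1200 = 35.04 / 1200 = 0.02920.
Darcy flux q = K · i = 25.14 × 0.02920 = 0.7342 m/day.
Seepage velocity v = q / n_e = 0.7342 / 0.18 = 4.079 m/day.
Travel time t = L / v = 1200 / 4.079 = 294.2 days = 0.8055 years.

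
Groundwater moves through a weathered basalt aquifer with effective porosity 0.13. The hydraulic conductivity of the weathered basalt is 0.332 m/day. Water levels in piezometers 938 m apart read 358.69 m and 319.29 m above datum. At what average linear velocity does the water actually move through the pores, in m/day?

Hydraulic gradient i = (358.69 − 319.29) / 938 = 39.4 / 938 = 0.04200.
Darcy flux q = K · i = 0.3320 × 0.04200 = 0.01395 m/day.
Seepage velocity v = q / n_e = 0.01395 / 0.13 = 0.1073 m/day.

0.107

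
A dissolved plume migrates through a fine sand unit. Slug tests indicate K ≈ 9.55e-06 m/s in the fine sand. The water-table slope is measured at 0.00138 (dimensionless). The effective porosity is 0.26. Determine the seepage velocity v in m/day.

0.00438

Convert K: 9.55e-06 m/s × 86400 = 0.8251 m/day.
Hydraulic gradient i = 0.00138.
Darcy flux q = K · i = 0.8251 × 0.001380 = 0.001139 m/day.
Seepage velocity v = q / n_e = 0.001139 / 0.26 = 0.004379 m/day.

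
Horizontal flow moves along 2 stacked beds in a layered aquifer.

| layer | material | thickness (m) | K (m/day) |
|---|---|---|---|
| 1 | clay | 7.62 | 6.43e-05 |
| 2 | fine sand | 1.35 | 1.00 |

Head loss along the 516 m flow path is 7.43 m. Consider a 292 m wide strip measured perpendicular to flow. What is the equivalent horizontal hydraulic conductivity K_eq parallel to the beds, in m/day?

0.151

Flow is parallel to layering, so each bed carries its own Darcy discharge and the transmissivities add.
Σ(K_i·b_i) = 6.43e-05×7.62 + 1.00×1.35 = 1.350 m²/day.
Total thickness b = 8.970 m, so K_eq = Σ(K_i·b_i)/b = 0.1506 m/day.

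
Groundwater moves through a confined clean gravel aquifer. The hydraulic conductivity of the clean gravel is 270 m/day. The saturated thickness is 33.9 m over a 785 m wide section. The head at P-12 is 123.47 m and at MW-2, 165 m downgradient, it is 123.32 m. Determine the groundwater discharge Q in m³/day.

Cross-sectional area A = 785 × 33.9 = 26612 m².
Hydraulic gradient i = (123.47 − 123.32) / 165 = 0.15 / 165 = 0.0009091.
Darcy's law: Q = K · A · i = 270.0 × 26612 × 0.0009091 = 6532 m³/day.

6530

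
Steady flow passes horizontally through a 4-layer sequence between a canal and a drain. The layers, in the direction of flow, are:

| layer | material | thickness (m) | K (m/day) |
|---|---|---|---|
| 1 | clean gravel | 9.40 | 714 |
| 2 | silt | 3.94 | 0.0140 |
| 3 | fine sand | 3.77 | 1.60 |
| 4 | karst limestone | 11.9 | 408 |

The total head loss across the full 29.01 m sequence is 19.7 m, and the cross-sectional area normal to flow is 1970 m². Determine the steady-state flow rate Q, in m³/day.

Flow is perpendicular to layering, so the layers act in series and the equivalent K is the thickness-weighted harmonic mean.
Total thickness L = 9.40 + 3.94 + 3.77 + 11.9 = 29.01 m.
Σ(b_i/K_i) = 9.40/714 + 3.94/0.0140 + 3.77/1.60 + 11.9/408 = 283.8 d.
K_eq = L / Σ(b_i/K_i) = 29.01 / 283.8 = 0.1022 m/day.
Q = K_eq · A · (Δh/L) = 0.1022 × 1970 × (19.7/29.01) = 136.7 m³/day.

137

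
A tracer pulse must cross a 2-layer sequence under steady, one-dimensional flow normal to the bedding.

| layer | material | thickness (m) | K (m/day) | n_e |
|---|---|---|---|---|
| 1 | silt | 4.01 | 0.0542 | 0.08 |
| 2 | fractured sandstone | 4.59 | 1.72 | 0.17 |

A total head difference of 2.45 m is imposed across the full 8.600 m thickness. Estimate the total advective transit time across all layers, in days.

34.5

With flow normal to the layers, continuity requires the same specific discharge q through every layer.
Σ(b_i/K_i) = 4.01/0.0542 + 4.59/1.72 = 76.65 d.
q = Δh / Σ(b_i/K_i) = 2.45 / 76.65 = 0.03196 m/day.
In each layer the seepage velocity is v_i = q/n_i, so the layer transit time is t_i = b_i·n_i / q:
  layer 1 (silt): t_1 = 4.01 × 0.08 / 0.03196 = 10.04 d
  layer 2 (fractured sandstone): t_2 = 4.59 × 0.17 / 0.03196 = 24.41 d
Total t = Σ t_i = 34.45 days.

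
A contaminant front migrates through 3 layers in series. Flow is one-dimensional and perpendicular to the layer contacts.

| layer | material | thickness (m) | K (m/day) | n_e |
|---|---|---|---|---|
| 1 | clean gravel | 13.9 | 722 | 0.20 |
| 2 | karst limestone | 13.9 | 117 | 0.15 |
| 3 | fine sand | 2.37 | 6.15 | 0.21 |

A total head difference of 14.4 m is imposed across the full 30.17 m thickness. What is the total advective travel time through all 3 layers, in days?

0.195

With flow normal to the layers, continuity requires the same specific discharge q through every layer.
Σ(b_i/K_i) = 13.9/722 + 13.9/117 + 2.37/6.15 = 0.5234 d.
q = Δh / Σ(b_i/K_i) = 14.4 / 0.5234 = 27.51 m/day.
In each layer the seepage velocity is v_i = q/n_i, so the layer transit time is t_i = b_i·n_i / q:
  layer 1 (clean gravel): t_1 = 13.9 × 0.20 / 27.51 = 0.1010 d
  layer 2 (karst limestone): t_2 = 13.9 × 0.15 / 27.51 = 0.07579 d
  layer 3 (fine sand): t_3 = 2.37 × 0.21 / 27.51 = 0.01809 d
Total t = Σ t_i = 0.1949 days.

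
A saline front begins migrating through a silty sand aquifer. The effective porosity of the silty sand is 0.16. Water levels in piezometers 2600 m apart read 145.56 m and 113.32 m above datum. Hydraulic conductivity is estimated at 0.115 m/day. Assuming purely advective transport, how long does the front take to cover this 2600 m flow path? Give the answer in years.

799

Hydraulic gradient i = (145.56 − 113.32) / 2600 = 32.24 / 2600 = 0.01240.
Darcy flux q = K · i = 0.1150 × 0.01240 = 0.001426 m/day.
Seepage velocity v = q / n_e = 0.001426 / 0.16 = 0.008913 m/day.
Travel time t = L / v = 2600 / 0.008913 = 2.917e+05 days = 798.7 years.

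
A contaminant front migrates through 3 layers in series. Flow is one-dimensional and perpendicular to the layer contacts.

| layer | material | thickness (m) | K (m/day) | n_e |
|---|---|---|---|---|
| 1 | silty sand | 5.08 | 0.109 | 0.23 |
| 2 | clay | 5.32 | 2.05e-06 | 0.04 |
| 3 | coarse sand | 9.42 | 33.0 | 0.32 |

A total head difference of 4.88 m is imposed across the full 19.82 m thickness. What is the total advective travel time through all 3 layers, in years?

With flow normal to the layers, continuity requires the same specific discharge q through every layer.
Σ(b_i/K_i) = 5.08/0.109 + 5.32/2.05e-06 + 9.42/33.0 = 2.595e+06 d.
q = Δh / Σ(b_i/K_i) = 4.88 / 2.595e+06 = 1.880e-06 m/day.
In each layer the seepage velocity is v_i = q/n_i, so the layer transit time is t_i = b_i·n_i / q:
  layer 1 (silty sand): t_1 = 5.08 × 0.23 / 1.880e-06 = 6.214e+05 d
  layer 2 (clay): t_2 = 5.32 × 0.04 / 1.880e-06 = 1.132e+05 d
  layer 3 (coarse sand): t_3 = 9.42 × 0.32 / 1.880e-06 = 1.603e+06 d
Total t = Σ t_i = 2.338e+06 days = 6400 years.

6400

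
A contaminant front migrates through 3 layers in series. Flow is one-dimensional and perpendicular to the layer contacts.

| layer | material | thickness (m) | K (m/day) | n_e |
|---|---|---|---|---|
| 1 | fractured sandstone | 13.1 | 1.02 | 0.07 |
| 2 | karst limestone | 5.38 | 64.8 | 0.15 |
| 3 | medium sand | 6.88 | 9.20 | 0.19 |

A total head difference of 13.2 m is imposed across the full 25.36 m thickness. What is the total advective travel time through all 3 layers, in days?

3.14

With flow normal to the layers, continuity requires the same specific discharge q through every layer.
Σ(b_i/K_i) = 13.1/1.02 + 5.38/64.8 + 6.88/9.20 = 13.67 d.
q = Δh / Σ(b_i/K_i) = 13.2 / 13.67 = 0.9653 m/day.
In each layer the seepage velocity is v_i = q/n_i, so the layer transit time is t_i = b_i·n_i / q:
  layer 1 (fractured sandstone): t_1 = 13.1 × 0.07 / 0.9653 = 0.9499 d
  layer 2 (karst limestone): t_2 = 5.38 × 0.15 / 0.9653 = 0.8360 d
  layer 3 (medium sand): t_3 = 6.88 × 0.19 / 0.9653 = 1.354 d
Total t = Σ t_i = 3.140 days.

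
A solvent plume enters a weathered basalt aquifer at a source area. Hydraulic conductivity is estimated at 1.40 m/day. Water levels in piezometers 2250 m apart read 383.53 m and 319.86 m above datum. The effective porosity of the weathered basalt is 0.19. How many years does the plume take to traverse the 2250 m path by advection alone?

Hydraulic gradient i = (383.53 − 319.86) / 2250 = 63.67 / 2250 = 0.02830.
Darcy flux q = K · i = 1.400 × 0.02830 = 0.03962 m/day.
Seepage velocity v = q / n_e = 0.03962 / 0.19 = 0.2085 m/day.
Travel time t = L / v = 2250 / 0.2085 = 10791 days = 29.54 years.

29.5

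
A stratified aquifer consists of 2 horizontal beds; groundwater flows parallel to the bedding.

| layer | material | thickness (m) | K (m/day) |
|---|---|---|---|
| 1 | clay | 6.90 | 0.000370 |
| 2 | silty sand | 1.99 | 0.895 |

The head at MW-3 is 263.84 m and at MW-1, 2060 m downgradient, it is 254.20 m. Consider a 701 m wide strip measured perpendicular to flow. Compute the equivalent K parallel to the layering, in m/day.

0.201

Flow is parallel to layering, so each bed carries its own Darcy discharge and the transmissivities add.
Σ(K_i·b_i) = 0.000370×6.90 + 0.895×1.99 = 1.784 m²/day.
Total thickness b = 8.890 m, so K_eq = Σ(K_i·b_i)/b = 0.2006 m/day.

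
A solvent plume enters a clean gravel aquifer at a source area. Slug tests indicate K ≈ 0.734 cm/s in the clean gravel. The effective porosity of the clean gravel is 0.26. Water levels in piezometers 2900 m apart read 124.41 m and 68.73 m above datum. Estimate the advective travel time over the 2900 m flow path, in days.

61.9

Convert K: 0.734 cm/s × 864 = 634.2 m/day.
Hydraulic gradient i = (124.41 − 68.73) / 2900 = 55.68 / 2900 = 0.01920.
Darcy flux q = K · i = 634.2 × 0.01920 = 12.18 m/day.
Seepage velocity v = q / n_e = 12.18 / 0.26 = 46.83 m/day.
Travel time t = L / v = 2900 / 46.83 = 61.92 days.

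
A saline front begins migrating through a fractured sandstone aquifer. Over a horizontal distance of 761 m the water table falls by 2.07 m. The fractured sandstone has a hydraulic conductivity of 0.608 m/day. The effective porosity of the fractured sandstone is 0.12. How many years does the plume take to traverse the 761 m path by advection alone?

151

Hydraulic gradient i = Δh / L = 2.07 / 761 = 0.002720.
Darcy flux q = K · i = 0.6080 × 0.002720 = 0.001654 m/day.
Seepage velocity v = q / n_e = 0.001654 / 0.12 = 0.01378 m/day.
Travel time t = L / v = 761 / 0.01378 = 55217 days = 151.2 years.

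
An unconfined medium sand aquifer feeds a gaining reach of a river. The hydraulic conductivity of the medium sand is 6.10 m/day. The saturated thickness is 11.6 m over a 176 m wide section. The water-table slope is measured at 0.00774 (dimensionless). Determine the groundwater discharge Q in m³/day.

96.4

Cross-sectional area A = 176 × 11.6 = 2042 m².
Hydraulic gradient i = 0.00774.
Darcy's law: Q = K · A · i = 6.100 × 2042 × 0.007740 = 96.39 m³/day.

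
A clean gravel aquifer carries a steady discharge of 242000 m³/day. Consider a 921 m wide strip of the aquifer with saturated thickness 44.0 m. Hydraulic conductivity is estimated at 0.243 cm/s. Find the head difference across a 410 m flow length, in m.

Convert K: 0.243 cm/s × 864 = 210.0 m/day.
Cross-sectional area A = 921 × 44.0 = 40524 m².
From Q = K·A·i, i = Q / (K·A) = 242000 / (210.0 × 40524) = 0.02844.
Head loss Δh = i · L = 0.02844 × 410 = 11.66 m.

11.7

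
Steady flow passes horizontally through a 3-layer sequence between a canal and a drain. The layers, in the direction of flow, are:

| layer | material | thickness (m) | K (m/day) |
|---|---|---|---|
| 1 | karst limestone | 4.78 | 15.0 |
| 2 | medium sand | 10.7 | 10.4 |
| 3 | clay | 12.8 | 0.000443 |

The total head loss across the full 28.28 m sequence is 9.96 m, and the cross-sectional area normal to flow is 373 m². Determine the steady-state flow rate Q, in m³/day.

Flow is perpendicular to layering, so the layers act in series and the equivalent K is the thickness-weighted harmonic mean.
Total thickness L = 4.78 + 10.7 + 12.8 = 28.28 m.
Σ(b_i/K_i) = 4.78/15.0 + 10.7/10.4 + 12.8/0.000443 = 28895 d.
K_eq = L / Σ(b_i/K_i) = 28.28 / 28895 = 0.0009787 m/day.
Q = K_eq · A · (Δh/L) = 0.0009787 × 373 × (9.96/28.28) = 0.1286 m³/day.

0.129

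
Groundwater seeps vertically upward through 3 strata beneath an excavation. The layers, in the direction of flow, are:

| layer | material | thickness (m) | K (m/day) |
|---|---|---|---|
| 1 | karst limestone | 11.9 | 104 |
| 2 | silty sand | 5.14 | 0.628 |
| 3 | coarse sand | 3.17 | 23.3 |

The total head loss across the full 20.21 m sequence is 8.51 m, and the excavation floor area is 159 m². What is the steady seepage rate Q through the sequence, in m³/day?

160

Flow is perpendicular to layering, so the layers act in series and the equivalent K is the thickness-weighted harmonic mean.
Total thickness L = 11.9 + 5.14 + 3.17 = 20.21 m.
Σ(b_i/K_i) = 11.9/104 + 5.14/0.628 + 3.17/23.3 = 8.435 d.
K_eq = L / Σ(b_i/K_i) = 20.21 / 8.435 = 2.396 m/day.
Q = K_eq · A · (Δh/L) = 2.396 × 159 × (8.51/20.21) = 160.4 m³/day.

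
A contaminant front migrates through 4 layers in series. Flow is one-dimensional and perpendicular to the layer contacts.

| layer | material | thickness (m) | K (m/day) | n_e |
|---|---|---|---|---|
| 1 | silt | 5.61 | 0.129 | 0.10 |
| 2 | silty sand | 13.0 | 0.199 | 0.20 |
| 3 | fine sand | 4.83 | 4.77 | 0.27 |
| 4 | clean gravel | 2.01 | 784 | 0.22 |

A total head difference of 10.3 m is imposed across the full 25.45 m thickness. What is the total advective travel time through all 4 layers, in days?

With flow normal to the layers, continuity requires the same specific discharge q through every layer.
Σ(b_i/K_i) = 5.61/0.129 + 13.0/0.199 + 4.83/4.77 + 2.01/784 = 109.8 d.
q = Δh / Σ(b_i/K_i) = 10.3 / 109.8 = 0.09378 m/day.
In each layer the seepage velocity is v_i = q/n_i, so the layer transit time is t_i = b_i·n_i / q:
  layer 1 (silt): t_1 = 5.61 × 0.10 / 0.09378 = 5.982 d
  layer 2 (silty sand): t_2 = 13.0 × 0.20 / 0.09378 = 27.72 d
  layer 3 (fine sand): t_3 = 4.83 × 0.27 / 0.09378 = 13.91 d
  layer 4 (clean gravel): t_4 = 2.01 × 0.22 / 0.09378 = 4.715 d
Total t = Σ t_i = 52.33 days.

52.3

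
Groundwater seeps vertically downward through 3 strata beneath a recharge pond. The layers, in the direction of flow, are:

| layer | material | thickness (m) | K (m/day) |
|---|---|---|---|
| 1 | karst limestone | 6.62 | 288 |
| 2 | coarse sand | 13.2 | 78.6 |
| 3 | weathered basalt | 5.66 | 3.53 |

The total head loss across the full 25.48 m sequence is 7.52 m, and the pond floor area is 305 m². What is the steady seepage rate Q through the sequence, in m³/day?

1280

Flow is perpendicular to layering, so the layers act in series and the equivalent K is the thickness-weighted harmonic mean.
Total thickness L = 6.62 + 13.2 + 5.66 = 25.48 m.
Σ(b_i/K_i) = 6.62/288 + 13.2/78.6 + 5.66/3.53 = 1.794 d.
K_eq = L / Σ(b_i/K_i) = 25.48 / 1.794 = 14.20 m/day.
Q = K_eq · A · (Δh/L) = 14.20 × 305 × (7.52/25.48) = 1278 m³/day.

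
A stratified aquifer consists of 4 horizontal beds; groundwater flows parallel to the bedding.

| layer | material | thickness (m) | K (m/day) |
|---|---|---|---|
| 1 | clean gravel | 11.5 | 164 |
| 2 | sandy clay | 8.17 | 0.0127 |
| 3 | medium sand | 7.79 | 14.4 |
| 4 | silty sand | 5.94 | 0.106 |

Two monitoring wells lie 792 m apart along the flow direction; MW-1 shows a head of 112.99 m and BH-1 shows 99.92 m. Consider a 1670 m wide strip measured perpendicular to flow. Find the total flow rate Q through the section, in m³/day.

Flow is parallel to layering, so each bed carries its own Darcy discharge and the transmissivities add.
Σ(K_i·b_i) = 164×11.5 + 0.0127×8.17 + 14.4×7.79 + 0.106×5.94 = 1999 m²/day.
Hydraulic gradient i = (112.99 − 99.92) / 792 = 13.07 / 792 = 0.01650.
Q = Σ(K_i·b_i) · W · i = 1999 × 1670 × 0.01650 = 55088 m³/day.

55100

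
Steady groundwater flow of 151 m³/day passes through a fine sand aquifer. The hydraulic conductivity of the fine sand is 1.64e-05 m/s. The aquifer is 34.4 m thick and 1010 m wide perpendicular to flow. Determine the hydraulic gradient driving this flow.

Convert K: 1.64e-05 m/s × 86400 = 1.417 m/day.
Cross-sectional area A = 1010 × 34.4 = 34744 m².
From Q = K·A·i, i = Q / (K·A) = 151 / (1.417 × 34744) = 0.003067.

0.00307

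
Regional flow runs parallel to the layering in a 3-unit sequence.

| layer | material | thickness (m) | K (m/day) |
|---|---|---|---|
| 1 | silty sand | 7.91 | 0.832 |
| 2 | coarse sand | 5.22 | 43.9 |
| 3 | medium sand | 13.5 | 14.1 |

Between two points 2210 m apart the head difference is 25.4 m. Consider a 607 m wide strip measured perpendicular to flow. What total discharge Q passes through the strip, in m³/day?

2970

Flow is parallel to layering, so each bed carries its own Darcy discharge and the transmissivities add.
Σ(K_i·b_i) = 0.832×7.91 + 43.9×5.22 + 14.1×13.5 = 426.1 m²/day.
Hydraulic gradient i = Δh / L = 25.4 / 2210 = 0.01149.
Q = Σ(K_i·b_i) · W · i = 426.1 × 607 × 0.01149 = 2973 m³/day.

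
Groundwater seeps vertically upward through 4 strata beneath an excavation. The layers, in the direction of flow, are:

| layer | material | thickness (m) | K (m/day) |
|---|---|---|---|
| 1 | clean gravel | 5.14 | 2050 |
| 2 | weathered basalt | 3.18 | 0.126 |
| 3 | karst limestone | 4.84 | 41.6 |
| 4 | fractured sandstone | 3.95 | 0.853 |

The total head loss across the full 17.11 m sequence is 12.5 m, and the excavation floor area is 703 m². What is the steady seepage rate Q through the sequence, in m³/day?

Flow is perpendicular to layering, so the layers act in series and the equivalent K is the thickness-weighted harmonic mean.
Total thickness L = 5.14 + 3.18 + 4.84 + 3.95 = 17.11 m.
Σ(b_i/K_i) = 5.14/2050 + 3.18/0.126 + 4.84/41.6 + 3.95/0.853 = 29.99 d.
K_eq = L / Σ(b_i/K_i) = 17.11 / 29.99 = 0.5706 m/day.
Q = K_eq · A · (Δh/L) = 0.5706 × 703 × (12.5/17.11) = 293.0 m³/day.

293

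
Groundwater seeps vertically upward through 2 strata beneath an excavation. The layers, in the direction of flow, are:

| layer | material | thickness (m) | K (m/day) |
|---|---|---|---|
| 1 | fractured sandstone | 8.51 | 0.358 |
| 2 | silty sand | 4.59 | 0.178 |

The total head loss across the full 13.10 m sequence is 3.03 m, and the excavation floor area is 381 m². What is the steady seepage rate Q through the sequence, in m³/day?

23.3

Flow is perpendicular to layering, so the layers act in series and the equivalent K is the thickness-weighted harmonic mean.
Total thickness L = 8.51 + 4.59 = 13.10 m.
Σ(b_i/K_i) = 8.51/0.358 + 4.59/0.178 = 49.56 d.
K_eq = L / Σ(b_i/K_i) = 13.10 / 49.56 = 0.2643 m/day.
Q = K_eq · A · (Δh/L) = 0.2643 × 381 × (3.03/13.10) = 23.29 m³/day.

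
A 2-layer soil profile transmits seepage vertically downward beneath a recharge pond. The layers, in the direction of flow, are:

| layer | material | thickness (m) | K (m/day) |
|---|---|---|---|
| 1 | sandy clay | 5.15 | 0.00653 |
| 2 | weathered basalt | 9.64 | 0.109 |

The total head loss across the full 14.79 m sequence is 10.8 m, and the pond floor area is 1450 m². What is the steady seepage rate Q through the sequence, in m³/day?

17.9

Flow is perpendicular to layering, so the layers act in series and the equivalent K is the thickness-weighted harmonic mean.
Total thickness L = 5.15 + 9.64 = 14.79 m.
Σ(b_i/K_i) = 5.15/0.00653 + 9.64/0.109 = 877.1 d.
K_eq = L / Σ(b_i/K_i) = 14.79 / 877.1 = 0.01686 m/day.
Q = K_eq · A · (Δh/L) = 0.01686 × 1450 × (10.8/14.79) = 17.85 m³/day.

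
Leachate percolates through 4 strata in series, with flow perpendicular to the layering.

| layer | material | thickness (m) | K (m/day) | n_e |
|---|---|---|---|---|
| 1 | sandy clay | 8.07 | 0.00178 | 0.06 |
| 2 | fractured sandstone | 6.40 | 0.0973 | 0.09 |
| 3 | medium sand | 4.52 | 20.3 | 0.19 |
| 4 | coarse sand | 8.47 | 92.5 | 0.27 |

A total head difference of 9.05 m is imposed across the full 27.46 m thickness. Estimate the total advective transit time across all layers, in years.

5.85

With flow normal to the layers, continuity requires the same specific discharge q through every layer.
Σ(b_i/K_i) = 8.07/0.00178 + 6.40/0.0973 + 4.52/20.3 + 8.47/92.5 = 4600 d.
q = Δh / Σ(b_i/K_i) = 9.05 / 4600 = 0.001967 m/day.
In each layer the seepage velocity is v_i = q/n_i, so the layer transit time is t_i = b_i·n_i / q:
  layer 1 (sandy clay): t_1 = 8.07 × 0.06 / 0.001967 = 246.1 d
  layer 2 (fractured sandstone): t_2 = 6.40 × 0.09 / 0.001967 = 292.8 d
  layer 3 (medium sand): t_3 = 4.52 × 0.19 / 0.001967 = 436.5 d
  layer 4 (coarse sand): t_4 = 8.47 × 0.27 / 0.001967 = 1162 d
Total t = Σ t_i = 2138 days = 5.853 years.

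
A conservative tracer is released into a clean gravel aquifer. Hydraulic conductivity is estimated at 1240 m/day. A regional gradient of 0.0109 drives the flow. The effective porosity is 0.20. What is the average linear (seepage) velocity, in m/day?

Hydraulic gradient i = 0.0109.
Darcy flux q = K · i = 1240 × 0.01090 = 13.52 m/day.
Seepage velocity v = q / n_e = 13.52 / 0.20 = 67.58 m/day.

67.6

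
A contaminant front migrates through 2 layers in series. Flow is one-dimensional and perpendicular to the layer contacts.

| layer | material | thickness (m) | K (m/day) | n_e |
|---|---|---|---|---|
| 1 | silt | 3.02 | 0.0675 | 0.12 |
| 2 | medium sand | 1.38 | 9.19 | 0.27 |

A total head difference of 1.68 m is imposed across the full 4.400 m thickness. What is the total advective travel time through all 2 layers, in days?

With flow normal to the layers, continuity requires the same specific discharge q through every layer.
Σ(b_i/K_i) = 3.02/0.0675 + 1.38/9.19 = 44.89 d.
q = Δh / Σ(b_i/K_i) = 1.68 / 44.89 = 0.03742 m/day.
In each layer the seepage velocity is v_i = q/n_i, so the layer transit time is t_i = b_i·n_i / q:
  layer 1 (silt): t_1 = 3.02 × 0.12 / 0.03742 = 9.684 d
  layer 2 (medium sand): t_2 = 1.38 × 0.27 / 0.03742 = 9.956 d
Total t = Σ t_i = 19.64 days.

19.6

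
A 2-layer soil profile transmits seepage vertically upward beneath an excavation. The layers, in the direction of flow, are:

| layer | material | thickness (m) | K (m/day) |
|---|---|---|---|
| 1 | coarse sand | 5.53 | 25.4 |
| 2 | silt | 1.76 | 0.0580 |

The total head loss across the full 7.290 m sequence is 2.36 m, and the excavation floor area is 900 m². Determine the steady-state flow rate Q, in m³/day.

Flow is perpendicular to layering, so the layers act in series and the equivalent K is the thickness-weighted harmonic mean.
Total thickness L = 5.53 + 1.76 = 7.290 m.
Σ(b_i/K_i) = 5.53/25.4 + 1.76/0.0580 = 30.56 d.
K_eq = L / Σ(b_i/K_i) = 7.290 / 30.56 = 0.2385 m/day.
Q = K_eq · A · (Δh/L) = 0.2385 × 900 × (2.36/7.290) = 69.50 m³/day.

69.5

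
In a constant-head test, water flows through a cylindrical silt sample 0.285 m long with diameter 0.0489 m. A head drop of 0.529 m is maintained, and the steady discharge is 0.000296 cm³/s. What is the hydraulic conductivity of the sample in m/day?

0.00734

Cross-sectional area A = π·(d/2)² = π × (0.0489/2)² = 0.001878 m².
Convert discharge: 0.000296 cm³/s = 2.960e-10 m³/s.
Darcy's law rearranged: K = Q·L / (A·Δh) = 2.960e-10 × 0.285 / (0.001878 × 0.529) = 8.491e-08 m/s = 0.007336 m/day.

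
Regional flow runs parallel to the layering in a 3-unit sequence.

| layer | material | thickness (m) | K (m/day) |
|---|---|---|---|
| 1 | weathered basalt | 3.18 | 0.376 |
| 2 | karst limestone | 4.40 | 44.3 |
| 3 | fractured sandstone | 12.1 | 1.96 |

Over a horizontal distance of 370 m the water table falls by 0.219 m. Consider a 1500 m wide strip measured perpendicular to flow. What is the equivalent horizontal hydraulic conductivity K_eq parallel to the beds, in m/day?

Flow is parallel to layering, so each bed carries its own Darcy discharge and the transmissivities add.
Σ(K_i·b_i) = 0.376×3.18 + 44.3×4.40 + 1.96×12.1 = 219.8 m²/day.
Total thickness b = 19.68 m, so K_eq = Σ(K_i·b_i)/b = 11.17 m/day.

11.2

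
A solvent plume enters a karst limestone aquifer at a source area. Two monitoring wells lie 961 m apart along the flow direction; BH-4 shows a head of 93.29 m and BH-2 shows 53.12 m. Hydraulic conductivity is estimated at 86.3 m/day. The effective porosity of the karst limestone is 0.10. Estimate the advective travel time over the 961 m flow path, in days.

26.6

Hydraulic gradient i = (93.29 − 53.12) / 961 = 40.17 / 961 = 0.04180.
Darcy flux q = K · i = 86.30 × 0.04180 = 3.607 m/day.
Seepage velocity v = q / n_e = 3.607 / 0.10 = 36.07 m/day.
Travel time t = L / v = 961 / 36.07 = 26.64 days.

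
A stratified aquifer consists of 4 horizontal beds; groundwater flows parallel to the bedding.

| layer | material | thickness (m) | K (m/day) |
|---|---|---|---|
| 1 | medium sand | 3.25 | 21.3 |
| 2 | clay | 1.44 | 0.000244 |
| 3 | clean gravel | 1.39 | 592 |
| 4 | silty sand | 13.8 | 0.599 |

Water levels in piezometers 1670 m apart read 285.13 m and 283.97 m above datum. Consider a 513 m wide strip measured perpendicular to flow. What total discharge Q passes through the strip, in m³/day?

321

Flow is parallel to layering, so each bed carries its own Darcy discharge and the transmissivities add.
Σ(K_i·b_i) = 21.3×3.25 + 0.000244×1.44 + 592×1.39 + 0.599×13.8 = 900.4 m²/day.
Hydraulic gradient i = (285.13 − 283.97) / 1670 = 1.16 / 1670 = 0.0006946.
Q = Σ(K_i·b_i) · W · i = 900.4 × 513 × 0.0006946 = 320.8 m³/day.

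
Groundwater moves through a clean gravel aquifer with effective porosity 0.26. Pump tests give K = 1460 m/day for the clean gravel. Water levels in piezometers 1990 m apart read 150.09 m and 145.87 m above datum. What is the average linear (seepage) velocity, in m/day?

11.9

Hydraulic gradient i = (150.09 − 145.87) / 1990 = 4.22 / 1990 = 0.002121.
Darcy flux q = K · i = 1460 × 0.002121 = 3.096 m/day.
Seepage velocity v = q / n_e = 3.096 / 0.26 = 11.91 m/day.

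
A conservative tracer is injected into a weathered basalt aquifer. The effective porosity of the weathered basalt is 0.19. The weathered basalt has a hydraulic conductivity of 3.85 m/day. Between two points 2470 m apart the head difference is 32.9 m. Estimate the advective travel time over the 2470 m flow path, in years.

Hydraulic gradient i = Δh / L = 32.9 / 2470 = 0.01332.
Darcy flux q = K · i = 3.850 × 0.01332 = 0.05128 m/day.
Seepage velocity v = q / n_e = 0.05128 / 0.19 = 0.2699 m/day.
Travel time t = L / v = 2470 / 0.2699 = 9151 days = 25.06 years.

25.1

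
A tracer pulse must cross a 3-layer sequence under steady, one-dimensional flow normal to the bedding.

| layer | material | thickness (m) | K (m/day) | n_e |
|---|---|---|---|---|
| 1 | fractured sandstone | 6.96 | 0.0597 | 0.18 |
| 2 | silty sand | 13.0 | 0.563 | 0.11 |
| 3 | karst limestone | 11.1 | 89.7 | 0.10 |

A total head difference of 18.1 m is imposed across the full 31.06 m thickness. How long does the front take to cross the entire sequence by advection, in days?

With flow normal to the layers, continuity requires the same specific discharge q through every layer.
Σ(b_i/K_i) = 6.96/0.0597 + 13.0/0.563 + 11.1/89.7 = 139.8 d.
q = Δh / Σ(b_i/K_i) = 18.1 / 139.8 = 0.1295 m/day.
In each layer the seepage velocity is v_i = q/n_i, so the layer transit time is t_i = b_i·n_i / q:
  layer 1 (fractured sandstone): t_1 = 6.96 × 0.18 / 0.1295 = 9.676 d
  layer 2 (silty sand): t_2 = 13.0 × 0.11 / 0.1295 = 11.04 d
  layer 3 (karst limestone): t_3 = 11.1 × 0.10 / 0.1295 = 8.573 d
Total t = Σ t_i = 29.29 days.

29.3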